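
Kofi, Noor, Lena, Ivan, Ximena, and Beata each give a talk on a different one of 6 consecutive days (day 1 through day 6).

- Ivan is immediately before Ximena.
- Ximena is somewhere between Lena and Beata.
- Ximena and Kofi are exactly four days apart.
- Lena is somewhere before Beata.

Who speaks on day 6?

With clue 1, Ivan is ruled out for day 6.
With clues 1–2, Ximena is ruled out for day 6.
With clues 1–3, Kofi and Noor are ruled out for day 6.
With clues 1–4, Lena is ruled out for day 6.
So day 6 is Beata.

Beata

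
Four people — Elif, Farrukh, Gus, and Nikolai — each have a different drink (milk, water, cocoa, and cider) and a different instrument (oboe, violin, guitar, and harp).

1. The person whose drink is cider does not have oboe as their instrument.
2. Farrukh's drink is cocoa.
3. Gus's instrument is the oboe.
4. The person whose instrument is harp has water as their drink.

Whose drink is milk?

Gus

With clues 1–2, Farrukh is impossible for the one with drink milk.
With clues 1–4, Elif and Nikolai are impossible for the one with drink milk.
That leaves Gus.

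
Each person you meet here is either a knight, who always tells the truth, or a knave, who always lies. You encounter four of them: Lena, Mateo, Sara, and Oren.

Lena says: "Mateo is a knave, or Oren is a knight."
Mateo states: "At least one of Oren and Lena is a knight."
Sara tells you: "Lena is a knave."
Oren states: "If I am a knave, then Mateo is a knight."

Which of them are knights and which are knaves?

Lena: knight, Mateo: knight, Sara: knave, Oren: knight

Consider Lena. Suppose Lena is a knave.
Then no assignment of the remaining roles makes every statement match its speaker's type — contradiction.
So Lena is a knight.
With that fixed, Mateo's statement is true, so Mateo is a knight.
With that fixed, Sara's statement is false, so Sara is a knave.
With that fixed, Oren's statement is true, so Oren is a knight.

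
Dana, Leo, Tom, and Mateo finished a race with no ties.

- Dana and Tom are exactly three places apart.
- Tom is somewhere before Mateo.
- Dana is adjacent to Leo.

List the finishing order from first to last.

Tom, Mateo, Leo, Dana

From clue 1: Dana is in {1,4}.
From clues 1–2: Tom → place 1, Dana → place 4.
From clues 1–3: Mateo → place 2, Leo → place 3.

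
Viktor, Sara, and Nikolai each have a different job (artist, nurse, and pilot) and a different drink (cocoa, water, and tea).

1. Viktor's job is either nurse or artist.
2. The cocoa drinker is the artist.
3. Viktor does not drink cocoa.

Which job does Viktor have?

nurse

Clue 1 rules out pilot for Viktor's job.
With clues 1–3, artist is impossible for Viktor's job.
That leaves nurse.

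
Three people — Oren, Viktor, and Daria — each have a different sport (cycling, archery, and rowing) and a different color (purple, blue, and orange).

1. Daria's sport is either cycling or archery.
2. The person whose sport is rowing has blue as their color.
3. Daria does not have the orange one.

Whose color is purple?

With clues 1–3, Oren and Viktor are impossible for the one with color purple.
That leaves Daria.

Daria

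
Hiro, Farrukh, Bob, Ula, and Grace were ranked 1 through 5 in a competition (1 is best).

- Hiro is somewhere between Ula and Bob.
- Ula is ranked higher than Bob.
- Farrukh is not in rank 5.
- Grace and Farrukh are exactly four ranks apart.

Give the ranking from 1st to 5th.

From clue 1: Hiro is in {2,3,4}.
From clues 1–4: Farrukh → rank 1, Ula → rank 2, Hiro → rank 3, Bob → rank 4, Grace → rank 5.

Farrukh, Ula, Hiro, Bob, Grace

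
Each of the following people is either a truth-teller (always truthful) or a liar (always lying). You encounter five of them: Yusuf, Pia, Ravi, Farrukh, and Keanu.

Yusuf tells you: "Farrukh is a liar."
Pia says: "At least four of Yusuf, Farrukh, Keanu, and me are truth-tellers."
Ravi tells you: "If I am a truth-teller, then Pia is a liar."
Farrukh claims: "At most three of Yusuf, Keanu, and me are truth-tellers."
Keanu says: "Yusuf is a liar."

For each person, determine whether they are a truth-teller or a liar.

Yusuf: liar, Pia: liar, Ravi: truth-teller, Farrukh: truth-teller, Keanu: truth-teller

Regardless of anyone's role, Farrukh's statement is true, so Farrukh is a truth-teller.
With that fixed, Yusuf's statement is false, so Yusuf is a liar.
With that fixed, Pia's statement is false, so Pia is a liar.
With that fixed, Ravi's statement is true, so Ravi is a truth-teller.
With that fixed, Keanu's statement is true, so Keanu is a truth-teller.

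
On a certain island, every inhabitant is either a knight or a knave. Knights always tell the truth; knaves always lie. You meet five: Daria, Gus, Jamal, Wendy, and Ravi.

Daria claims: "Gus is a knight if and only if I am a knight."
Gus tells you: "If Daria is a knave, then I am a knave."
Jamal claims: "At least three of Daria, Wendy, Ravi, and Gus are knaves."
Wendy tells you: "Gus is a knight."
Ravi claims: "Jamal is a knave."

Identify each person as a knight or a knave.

Daria: knight, Gus: knight, Jamal: knave, Wendy: knight, Ravi: knight

Consider Daria. Suppose Daria is a knave.
Then whichever role Gus has, Gus's statement has the wrong truth value — contradiction.
So Daria is a knight.
With that fixed, Gus's statement is true, so Gus is a knight.
With that fixed, Jamal's statement is false, so Jamal is a knave.
With that fixed, Wendy's statement is true, so Wendy is a knight.
With that fixed, Ravi's statement is true, so Ravi is a knight.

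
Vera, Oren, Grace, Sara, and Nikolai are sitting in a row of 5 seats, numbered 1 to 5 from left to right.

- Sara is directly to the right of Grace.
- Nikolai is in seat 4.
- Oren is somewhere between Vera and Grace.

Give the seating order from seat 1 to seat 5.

Grace, Sara, Oren, Nikolai, Vera

From clue 1: Grace is in {1,2,3,4}.
From clues 1–2: Nikolai → seat 4.
From clues 1–3: Grace → seat 1, Sara → seat 2, Oren → seat 3, Vera → seat 5.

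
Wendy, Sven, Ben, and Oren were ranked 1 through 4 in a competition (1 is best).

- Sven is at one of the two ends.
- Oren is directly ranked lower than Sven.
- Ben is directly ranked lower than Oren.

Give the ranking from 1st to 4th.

From clue 1: Sven is in {1,4}.
From clues 1–2: Sven → rank 1, Oren → rank 2.
From clues 1–3: Ben → rank 3, Wendy → rank 4.

Sven, Oren, Ben, Wendy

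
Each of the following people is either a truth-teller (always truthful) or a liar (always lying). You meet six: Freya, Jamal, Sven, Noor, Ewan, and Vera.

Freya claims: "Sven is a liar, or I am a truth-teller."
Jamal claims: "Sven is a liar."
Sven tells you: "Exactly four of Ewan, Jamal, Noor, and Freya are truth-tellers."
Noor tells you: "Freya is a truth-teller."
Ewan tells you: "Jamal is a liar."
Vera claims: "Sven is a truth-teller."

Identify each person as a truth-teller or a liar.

Freya: truth-teller, Jamal: truth-teller, Sven: liar, Noor: truth-teller, Ewan: liar, Vera: liar

Consider Freya. Suppose Freya is a liar.
Then no assignment of the remaining roles makes every statement match its speaker's type — contradiction.
So Freya is a truth-teller.
With that fixed, Noor's statement is true, so Noor is a truth-teller.
Consider Jamal. Suppose Jamal is a liar.
Then no assignment of the remaining roles makes every statement match its speaker's type — contradiction.
So Jamal is a truth-teller.
With that fixed, Ewan's statement is false, so Ewan is a liar.
With that fixed, Sven's statement is false, so Sven is a liar.
With that fixed, Vera's statement is false, so Vera is a liar.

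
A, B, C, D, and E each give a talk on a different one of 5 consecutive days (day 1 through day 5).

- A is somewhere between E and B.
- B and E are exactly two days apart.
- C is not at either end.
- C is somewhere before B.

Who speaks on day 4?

With clues 1–3, B, D, and E are ruled out for day 4.
With clues 1–4, C is ruled out for day 4.
So day 4 is A.

A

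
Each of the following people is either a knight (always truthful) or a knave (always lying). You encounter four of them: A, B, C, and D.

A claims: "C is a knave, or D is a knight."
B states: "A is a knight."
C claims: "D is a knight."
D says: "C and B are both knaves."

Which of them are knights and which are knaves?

Consider A. Suppose A is a knave.
Then no assignment of the remaining roles makes every statement match its speaker's type — contradiction.
So A is a knight.
With that fixed, B's statement is true, so B is a knight.
With that fixed, D's statement is false, so D is a knave.
With that fixed, C's statement is false, so C is a knave.

A: knight, B: knight, C: knave, D: knave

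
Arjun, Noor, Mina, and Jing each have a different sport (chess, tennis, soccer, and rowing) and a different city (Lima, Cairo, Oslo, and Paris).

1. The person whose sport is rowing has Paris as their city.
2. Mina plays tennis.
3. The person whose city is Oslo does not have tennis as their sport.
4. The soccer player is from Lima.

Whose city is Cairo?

With clues 1–4, Arjun, Jing, and Noor are impossible for the one with city Cairo.
That leaves Mina.

Mina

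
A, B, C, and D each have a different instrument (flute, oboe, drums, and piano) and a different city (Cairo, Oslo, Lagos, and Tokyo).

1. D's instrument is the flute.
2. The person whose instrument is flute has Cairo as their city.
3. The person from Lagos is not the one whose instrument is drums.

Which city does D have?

Cairo

With clues 1–2, Lagos, Oslo, and Tokyo are impossible for D's city.
That leaves Cairo.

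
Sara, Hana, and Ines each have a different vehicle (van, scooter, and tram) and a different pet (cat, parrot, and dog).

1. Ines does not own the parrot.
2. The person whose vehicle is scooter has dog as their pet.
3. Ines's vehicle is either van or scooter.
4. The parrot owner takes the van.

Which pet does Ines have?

Clue 1 rules out parrot for Ines's pet.
With clues 1–4, cat is impossible for Ines's pet.
That leaves dog.

dog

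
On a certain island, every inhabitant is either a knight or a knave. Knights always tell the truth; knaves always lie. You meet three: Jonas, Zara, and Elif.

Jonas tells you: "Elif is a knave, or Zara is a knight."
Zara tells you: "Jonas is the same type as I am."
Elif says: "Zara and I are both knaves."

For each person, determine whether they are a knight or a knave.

Consider Jonas. Suppose Jonas is a knave.
Then whichever role Zara has, Zara's statement has the wrong truth value — contradiction.
So Jonas is a knight.
Consider Zara. Suppose Zara is a knave.
Then whichever role Elif has, Elif's statement has the wrong truth value — contradiction.
So Zara is a knight.
With that fixed, Elif's statement is false, so Elif is a knave.

Jonas: knight, Zara: knight, Elif: knave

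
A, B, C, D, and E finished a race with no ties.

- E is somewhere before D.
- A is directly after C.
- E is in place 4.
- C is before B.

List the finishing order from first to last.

C, A, B, E, D

From clue 1: D is in {2,3,4,5}.
From clues 1–2: A is in {2,3,4,5}.
From clues 1–3: E → place 4, D → place 5.
From clues 1–4: C → place 1, A → place 2, B → place 3.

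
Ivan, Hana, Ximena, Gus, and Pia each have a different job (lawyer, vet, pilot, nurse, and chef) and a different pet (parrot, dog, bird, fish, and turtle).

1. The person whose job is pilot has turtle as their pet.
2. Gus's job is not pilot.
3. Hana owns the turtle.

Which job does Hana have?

pilot

With clues 1–3, chef, lawyer, nurse, and vet are impossible for Hana's job.
That leaves pilot.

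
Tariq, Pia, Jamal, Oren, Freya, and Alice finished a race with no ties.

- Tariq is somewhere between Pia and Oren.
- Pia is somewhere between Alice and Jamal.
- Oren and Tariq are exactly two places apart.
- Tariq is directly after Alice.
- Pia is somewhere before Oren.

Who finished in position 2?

Pia

With clues 1–3, Tariq is ruled out for place 2.
With clues 1–4, Freya and Jamal are ruled out for place 2.
With clues 1–5, Alice and Oren are ruled out for place 2.
So place 2 is Pia.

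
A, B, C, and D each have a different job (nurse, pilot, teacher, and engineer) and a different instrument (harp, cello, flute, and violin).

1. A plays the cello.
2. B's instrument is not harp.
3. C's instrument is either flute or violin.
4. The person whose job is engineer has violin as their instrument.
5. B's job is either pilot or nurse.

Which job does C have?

With clues 1–5, nurse, pilot, and teacher are impossible for C's job.
That leaves engineer.

engineer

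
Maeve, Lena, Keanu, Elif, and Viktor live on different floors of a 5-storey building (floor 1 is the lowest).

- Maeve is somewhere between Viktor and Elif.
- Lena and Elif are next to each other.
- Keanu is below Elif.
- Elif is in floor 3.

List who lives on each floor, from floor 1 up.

Keanu, Lena, Elif, Maeve, Viktor

From clue 1: Maeve is in {2,3,4}.
From clues 1–4: Keanu → floor 1, Lena → floor 2, Elif → floor 3, Maeve → floor 4, Viktor → floor 5.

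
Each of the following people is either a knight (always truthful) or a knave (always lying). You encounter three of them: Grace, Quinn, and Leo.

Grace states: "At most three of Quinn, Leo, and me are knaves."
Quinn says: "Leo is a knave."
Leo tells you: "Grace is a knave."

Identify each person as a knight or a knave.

Grace: knight, Quinn: knight, Leo: knave

Regardless of anyone's role, Grace's statement is true, so Grace is a knight.
With that fixed, Leo's statement is false, so Leo is a knave.
With that fixed, Quinn's statement is true, so Quinn is a knight.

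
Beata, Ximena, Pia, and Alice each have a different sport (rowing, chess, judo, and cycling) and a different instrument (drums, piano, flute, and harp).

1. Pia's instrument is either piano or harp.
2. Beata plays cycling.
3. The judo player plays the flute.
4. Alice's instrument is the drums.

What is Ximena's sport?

judo

With clues 1–2, cycling is impossible for Ximena's sport.
With clues 1–4, chess and rowing are impossible for Ximena's sport.
That leaves judo.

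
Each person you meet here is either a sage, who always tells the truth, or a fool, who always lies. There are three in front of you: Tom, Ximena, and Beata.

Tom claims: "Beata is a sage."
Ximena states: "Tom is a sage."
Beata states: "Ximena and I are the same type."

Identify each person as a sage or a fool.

Tom: sage, Ximena: sage, Beata: sage

Consider Tom. Suppose Tom is a fool.
Then no assignment of the remaining roles makes every statement match its speaker's type — contradiction.
So Tom is a sage.
With that fixed, Ximena's statement is true, so Ximena is a sage.
Consider Beata. Suppose Beata is a fool.
Then Tom's statement comes out false, contradicting Tom being a sage.
So Beata is a sage.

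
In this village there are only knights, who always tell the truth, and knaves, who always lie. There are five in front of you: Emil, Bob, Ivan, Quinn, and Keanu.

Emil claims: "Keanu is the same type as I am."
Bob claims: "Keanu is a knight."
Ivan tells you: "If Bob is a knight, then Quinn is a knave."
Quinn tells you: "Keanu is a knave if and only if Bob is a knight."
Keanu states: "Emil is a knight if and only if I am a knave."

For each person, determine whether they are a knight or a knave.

Consider Emil. Suppose Emil is a knight.
Then whichever role Keanu has, Keanu's statement has the wrong truth value — contradiction.
So Emil is a knave.
Consider Bob. Suppose Bob is a knave.
Then no assignment of the remaining roles makes every statement match its speaker's type — contradiction.
So Bob is a knight.
Consider Ivan. Suppose Ivan is a knave.
Then no assignment of the remaining roles makes every statement match its speaker's type — contradiction.
So Ivan is a knight.
Consider Quinn. Suppose Quinn is a knight.
Then Ivan's statement comes out false, contradicting Ivan being a knight.
So Quinn is a knave.
Consider Keanu. Suppose Keanu is a knave.
Then Emil's statement comes out true, contradicting Emil being a knave.
So Keanu is a knight.

Emil: knave, Bob: knight, Ivan: knight, Quinn: knave, Keanu: knight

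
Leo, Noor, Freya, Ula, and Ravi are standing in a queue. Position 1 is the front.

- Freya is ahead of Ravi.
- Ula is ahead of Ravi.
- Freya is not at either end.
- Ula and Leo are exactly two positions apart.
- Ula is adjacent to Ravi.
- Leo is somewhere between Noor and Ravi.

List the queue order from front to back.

From clue 1: Freya is in {1,2,3,4}.
From clues 1–2: Ravi is in {3,4,5}.
From clues 1–3: Freya is in {2,3,4}.
From clues 1–4: Ravi is in {4,5}.
From clues 1–5: Noor is in {1,5}.
From clues 1–6: Noor → position 1, Leo → position 2, Freya → position 3, Ula → position 4, Ravi → position 5.

Noor, Leo, Freya, Ula, Ravi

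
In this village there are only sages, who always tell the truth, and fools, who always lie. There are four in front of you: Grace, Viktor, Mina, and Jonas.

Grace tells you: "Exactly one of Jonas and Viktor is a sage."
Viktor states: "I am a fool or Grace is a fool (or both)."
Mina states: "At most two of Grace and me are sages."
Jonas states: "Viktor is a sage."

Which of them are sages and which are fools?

Regardless of anyone's role, Mina's statement is true, so Mina is a sage.
Consider Grace. Suppose Grace is a sage.
Then whichever role Viktor has, Viktor's statement has the wrong truth value — contradiction.
So Grace is a fool.
With that fixed, Viktor's statement is true, so Viktor is a sage.
With that fixed, Jonas's statement is true, so Jonas is a sage.

Grace: fool, Viktor: sage, Mina: sage, Jonas: sage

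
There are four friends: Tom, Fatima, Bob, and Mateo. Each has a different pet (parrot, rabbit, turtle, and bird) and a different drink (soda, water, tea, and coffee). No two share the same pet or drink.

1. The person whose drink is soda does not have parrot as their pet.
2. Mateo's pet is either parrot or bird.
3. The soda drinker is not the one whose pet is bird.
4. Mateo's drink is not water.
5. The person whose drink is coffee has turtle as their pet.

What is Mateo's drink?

With clues 1–3, soda is impossible for Mateo's drink.
With clues 1–4, water is impossible for Mateo's drink.
With clues 1–5, coffee is impossible for Mateo's drink.
That leaves tea.

tea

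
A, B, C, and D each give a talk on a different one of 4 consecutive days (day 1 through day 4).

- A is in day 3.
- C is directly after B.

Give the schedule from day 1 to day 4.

From clue 1: A → day 3.
From clues 1–2: B → day 1, C → day 2, D → day 4.

B, C, A, D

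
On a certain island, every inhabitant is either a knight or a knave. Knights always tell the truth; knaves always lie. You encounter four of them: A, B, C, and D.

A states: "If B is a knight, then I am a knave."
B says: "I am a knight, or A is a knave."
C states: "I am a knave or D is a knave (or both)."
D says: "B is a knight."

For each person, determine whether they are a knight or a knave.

A: knight, B: knave, C: knight, D: knave

Consider A. Suppose A is a knave.
Then A's own statement would have to be false, but it can't be — contradiction.
So A is a knight.
Consider B. Suppose B is a knight.
Then A's statement comes out false, contradicting A being a knight.
So B is a knave.
With that fixed, D's statement is false, so D is a knave.
With that fixed, C's statement is true, so C is a knight.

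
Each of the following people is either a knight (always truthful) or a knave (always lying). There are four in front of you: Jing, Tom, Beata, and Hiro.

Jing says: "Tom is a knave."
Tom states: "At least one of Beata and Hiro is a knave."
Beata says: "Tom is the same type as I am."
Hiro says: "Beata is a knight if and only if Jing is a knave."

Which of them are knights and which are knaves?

Jing: knave, Tom: knight, Beata: knave, Hiro: knave

Consider Jing. Suppose Jing is a knight.
Then no assignment of the remaining roles makes every statement match its speaker's type — contradiction.
So Jing is a knave.
Consider Tom. Suppose Tom is a knave.
Then Jing's statement comes out true, contradicting Jing being a knave.
So Tom is a knight.
Consider Beata. Suppose Beata is a knight.
Then no assignment of the remaining roles makes every statement match its speaker's type — contradiction.
So Beata is a knave.
With that fixed, Hiro's statement is false, so Hiro is a knave.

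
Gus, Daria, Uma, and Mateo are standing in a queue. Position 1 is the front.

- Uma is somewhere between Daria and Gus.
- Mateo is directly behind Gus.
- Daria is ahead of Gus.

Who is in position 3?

With clues 1–2, Daria and Mateo are ruled out for position 3.
With clues 1–3, Uma is ruled out for position 3.
So position 3 is Gus.

Gus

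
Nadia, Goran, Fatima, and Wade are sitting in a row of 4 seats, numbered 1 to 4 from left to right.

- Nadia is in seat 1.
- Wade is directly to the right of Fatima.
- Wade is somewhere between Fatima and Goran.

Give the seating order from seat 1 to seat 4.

Nadia, Fatima, Wade, Goran

From clue 1: Nadia → seat 1.
From clues 1–2: Goran is in {2,4}.
From clues 1–3: Fatima → seat 2, Wade → seat 3, Goran → seat 4.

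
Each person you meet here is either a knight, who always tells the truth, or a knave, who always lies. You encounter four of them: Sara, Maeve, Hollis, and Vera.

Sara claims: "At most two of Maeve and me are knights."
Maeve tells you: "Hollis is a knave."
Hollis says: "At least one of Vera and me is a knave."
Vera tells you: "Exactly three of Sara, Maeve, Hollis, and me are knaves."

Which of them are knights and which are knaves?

Regardless of anyone's role, Sara's statement is true, so Sara is a knight.
Consider Maeve. Suppose Maeve is a knight.
Then no assignment of the remaining roles makes every statement match its speaker's type — contradiction.
So Maeve is a knave.
Consider Hollis. Suppose Hollis is a knave.
Then Maeve's statement comes out true, contradicting Maeve being a knave.
So Hollis is a knight.
With that fixed, Vera's statement is false, so Vera is a knave.

Sara: knight, Maeve: knave, Hollis: knight, Vera: knave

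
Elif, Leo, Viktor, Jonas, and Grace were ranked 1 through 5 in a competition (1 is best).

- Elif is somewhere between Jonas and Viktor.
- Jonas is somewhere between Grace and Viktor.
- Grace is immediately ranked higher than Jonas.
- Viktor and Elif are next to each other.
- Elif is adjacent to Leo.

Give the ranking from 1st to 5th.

From clue 1: Elif is in {2,3,4}.
From clues 1–3: Elif is in {3,4}.
From clues 1–5: Grace → rank 1, Jonas → rank 2, Leo → rank 3, Elif → rank 4, Viktor → rank 5.

Grace, Jonas, Leo, Elif, Viktor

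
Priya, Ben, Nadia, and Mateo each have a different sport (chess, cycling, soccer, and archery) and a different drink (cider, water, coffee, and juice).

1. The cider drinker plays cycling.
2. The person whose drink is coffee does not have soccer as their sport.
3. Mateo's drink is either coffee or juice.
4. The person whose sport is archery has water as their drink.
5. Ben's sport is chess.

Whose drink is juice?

Mateo

With clues 1–5, Ben, Nadia, and Priya are impossible for the one with drink juice.
That leaves Mateo.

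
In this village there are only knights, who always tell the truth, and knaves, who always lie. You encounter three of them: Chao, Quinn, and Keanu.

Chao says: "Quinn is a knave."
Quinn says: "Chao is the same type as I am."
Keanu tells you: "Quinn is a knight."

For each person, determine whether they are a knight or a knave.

Chao: knight, Quinn: knave, Keanu: knave

Consider Chao. Suppose Chao is a knave.
Then whichever role Quinn has, Quinn's statement has the wrong truth value — contradiction.
So Chao is a knight.
Consider Quinn. Suppose Quinn is a knight.
Then Chao's statement comes out false, contradicting Chao being a knight.
So Quinn is a knave.
With that fixed, Keanu's statement is false, so Keanu is a knave.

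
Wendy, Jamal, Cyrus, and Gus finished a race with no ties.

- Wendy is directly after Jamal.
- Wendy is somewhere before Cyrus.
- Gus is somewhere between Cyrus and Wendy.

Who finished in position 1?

With clue 1, Wendy is ruled out for place 1.
With clues 1–2, Cyrus is ruled out for place 1.
With clues 1–3, Gus is ruled out for place 1.
So place 1 is Jamal.

Jamal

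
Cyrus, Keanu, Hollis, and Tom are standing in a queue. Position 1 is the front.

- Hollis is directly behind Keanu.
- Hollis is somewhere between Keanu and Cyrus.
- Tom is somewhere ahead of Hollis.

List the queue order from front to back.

Tom, Keanu, Hollis, Cyrus

From clue 1: Keanu is in {1,2,3}.
From clues 1–2: Cyrus is in {3,4}.
From clues 1–3: Tom → position 1, Keanu → position 2, Hollis → position 3, Cyrus → position 4.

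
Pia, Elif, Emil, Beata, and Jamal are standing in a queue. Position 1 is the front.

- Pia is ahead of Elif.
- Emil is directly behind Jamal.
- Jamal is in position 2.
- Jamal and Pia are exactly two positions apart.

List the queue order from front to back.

Beata, Jamal, Emil, Pia, Elif

From clue 1: Pia is in {1,2,3,4}.
From clues 1–3: Jamal → position 2, Emil → position 3.
From clues 1–4: Beata → position 1, Pia → position 4, Elif → position 5.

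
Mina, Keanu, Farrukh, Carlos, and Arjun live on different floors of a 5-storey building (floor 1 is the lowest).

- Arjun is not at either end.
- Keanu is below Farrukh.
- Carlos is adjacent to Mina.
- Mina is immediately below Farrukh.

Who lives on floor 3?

With clues 1–4, Arjun, Farrukh, Keanu, and Mina are ruled out for floor 3.
So floor 3 is Carlos.

Carlos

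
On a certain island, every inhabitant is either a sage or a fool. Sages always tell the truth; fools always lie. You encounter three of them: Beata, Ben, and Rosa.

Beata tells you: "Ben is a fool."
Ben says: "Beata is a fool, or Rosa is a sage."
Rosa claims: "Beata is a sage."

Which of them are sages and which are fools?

Beata: fool, Ben: sage, Rosa: fool

Consider Beata. Suppose Beata is a sage.
Then no assignment of the remaining roles makes every statement match its speaker's type — contradiction.
So Beata is a fool.
With that fixed, Ben's statement is true, so Ben is a sage.
With that fixed, Rosa's statement is false, so Rosa is a fool.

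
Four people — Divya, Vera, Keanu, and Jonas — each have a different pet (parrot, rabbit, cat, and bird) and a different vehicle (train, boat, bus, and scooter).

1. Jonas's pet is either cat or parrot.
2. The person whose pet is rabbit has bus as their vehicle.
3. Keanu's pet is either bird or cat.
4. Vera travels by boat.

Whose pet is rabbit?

Divya

Clue 1 rules out Jonas for the one with pet rabbit.
With clues 1–3, Keanu is impossible for the one with pet rabbit.
With clues 1–4, Vera is impossible for the one with pet rabbit.
That leaves Divya.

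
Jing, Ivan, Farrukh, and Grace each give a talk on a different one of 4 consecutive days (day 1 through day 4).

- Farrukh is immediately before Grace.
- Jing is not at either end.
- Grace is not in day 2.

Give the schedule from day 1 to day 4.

From clue 1: Farrukh is in {1,2,3}.
From clues 1–2: Jing is in {2,3}.
From clues 1–3: Ivan → day 1, Jing → day 2, Farrukh → day 3, Grace → day 4.

Ivan, Jing, Farrukh, Grace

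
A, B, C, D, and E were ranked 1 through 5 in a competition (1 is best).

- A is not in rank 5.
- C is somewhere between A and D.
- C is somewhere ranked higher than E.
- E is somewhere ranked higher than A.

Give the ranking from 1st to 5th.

From clue 1: A is in {1,2,3,4}.
From clues 1–2: C is in {2,3,4}.
From clues 1–3: C is in {2,3}.
From clues 1–4: D → rank 1, C → rank 2, E → rank 3, A → rank 4, B → rank 5.

D, C, E, A, B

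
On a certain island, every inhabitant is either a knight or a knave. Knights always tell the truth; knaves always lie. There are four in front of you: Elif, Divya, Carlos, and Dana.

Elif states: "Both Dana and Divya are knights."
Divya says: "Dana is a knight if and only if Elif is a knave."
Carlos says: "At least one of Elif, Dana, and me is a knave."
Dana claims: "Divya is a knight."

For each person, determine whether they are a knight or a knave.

Consider Elif. Suppose Elif is a knight.
Then no assignment of the remaining roles makes every statement match its speaker's type — contradiction.
So Elif is a knave.
With that fixed, Carlos's statement is true, so Carlos is a knight.
Consider Divya. Suppose Divya is a knight.
Then no assignment of the remaining roles makes every statement match its speaker's type — contradiction.
So Divya is a knave.
With that fixed, Dana's statement is false, so Dana is a knave.

Elif: knave, Divya: knave, Carlos: knight, Dana: knave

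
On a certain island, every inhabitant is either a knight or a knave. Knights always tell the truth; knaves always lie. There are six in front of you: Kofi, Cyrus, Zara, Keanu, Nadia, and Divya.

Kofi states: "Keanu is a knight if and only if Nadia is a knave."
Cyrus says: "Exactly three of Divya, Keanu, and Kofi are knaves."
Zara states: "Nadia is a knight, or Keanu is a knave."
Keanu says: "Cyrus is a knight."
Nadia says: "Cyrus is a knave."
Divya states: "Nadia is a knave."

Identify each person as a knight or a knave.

Kofi: knight, Cyrus: knave, Zara: knight, Keanu: knave, Nadia: knight, Divya: knave

Consider Kofi. Suppose Kofi is a knave.
Then no assignment of the remaining roles makes every statement match its speaker's type — contradiction.
So Kofi is a knight.
With that fixed, Cyrus's statement is false, so Cyrus is a knave.
With that fixed, Keanu's statement is false, so Keanu is a knave.
With that fixed, Nadia's statement is true, so Nadia is a knight.
With that fixed, Divya's statement is false, so Divya is a knave.
With that fixed, Zara's statement is true, so Zara is a knight.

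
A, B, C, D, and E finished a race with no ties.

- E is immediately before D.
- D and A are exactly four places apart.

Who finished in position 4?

E

With clues 1–2, A, B, C, and D are ruled out for place 4.
So place 4 is E.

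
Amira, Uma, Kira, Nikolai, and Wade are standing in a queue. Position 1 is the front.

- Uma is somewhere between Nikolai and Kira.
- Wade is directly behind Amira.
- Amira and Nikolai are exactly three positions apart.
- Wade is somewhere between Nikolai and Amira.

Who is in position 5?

With clue 1, Uma is ruled out for position 5.
With clues 1–2, Amira is ruled out for position 5.
With clues 1–3, Kira is ruled out for position 5.
With clues 1–4, Wade is ruled out for position 5.
So position 5 is Nikolai.

Nikolai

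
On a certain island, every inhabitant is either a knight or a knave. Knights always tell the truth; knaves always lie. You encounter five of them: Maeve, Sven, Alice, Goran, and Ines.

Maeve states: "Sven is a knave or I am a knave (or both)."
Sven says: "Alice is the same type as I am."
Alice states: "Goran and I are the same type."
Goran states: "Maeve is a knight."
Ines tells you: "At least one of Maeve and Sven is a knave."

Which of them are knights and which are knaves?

Consider Maeve. Suppose Maeve is a knave.
Then Maeve's own statement would have to be false, but it can't be — contradiction.
So Maeve is a knight.
With that fixed, Goran's statement is true, so Goran is a knight.
Consider Sven. Suppose Sven is a knight.
Then Maeve's statement comes out false, contradicting Maeve being a knight.
So Sven is a knave.
With that fixed, Ines's statement is true, so Ines is a knight.
Consider Alice. Suppose Alice is a knave.
Then Sven's statement comes out true, contradicting Sven being a knave.
So Alice is a knight.

Maeve: knight, Sven: knave, Alice: knight, Goran: knight, Ines: knight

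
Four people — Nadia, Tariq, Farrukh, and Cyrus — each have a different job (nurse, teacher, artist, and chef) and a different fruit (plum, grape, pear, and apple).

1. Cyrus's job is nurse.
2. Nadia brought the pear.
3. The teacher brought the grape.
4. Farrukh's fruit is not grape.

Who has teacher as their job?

Tariq

Clue 1 rules out Cyrus for the one with job teacher.
With clues 1–3, Nadia is impossible for the one with job teacher.
With clues 1–4, Farrukh is impossible for the one with job teacher.
That leaves Tariq.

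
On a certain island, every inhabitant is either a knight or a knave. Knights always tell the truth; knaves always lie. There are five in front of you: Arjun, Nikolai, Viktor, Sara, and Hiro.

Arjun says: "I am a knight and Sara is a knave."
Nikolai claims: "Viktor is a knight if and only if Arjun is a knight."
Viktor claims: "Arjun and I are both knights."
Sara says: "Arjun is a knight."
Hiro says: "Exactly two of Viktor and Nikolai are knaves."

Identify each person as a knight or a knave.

Consider Arjun. Suppose Arjun is a knight.
Then no assignment of the remaining roles makes every statement match its speaker's type — contradiction.
So Arjun is a knave.
With that fixed, Viktor's statement is false, so Viktor is a knave.
With that fixed, Sara's statement is false, so Sara is a knave.
With that fixed, Nikolai's statement is true, so Nikolai is a knight.
With that fixed, Hiro's statement is false, so Hiro is a knave.

Arjun: knave, Nikolai: knight, Viktor: knave, Sara: knave, Hiro: knave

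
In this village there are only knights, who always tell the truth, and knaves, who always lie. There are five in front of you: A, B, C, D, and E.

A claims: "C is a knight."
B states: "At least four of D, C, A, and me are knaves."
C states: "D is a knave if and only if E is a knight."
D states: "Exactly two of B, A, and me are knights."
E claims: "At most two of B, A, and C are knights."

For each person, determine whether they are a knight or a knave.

A: knight, B: knave, C: knight, D: knave, E: knight

Consider A. Suppose A is a knave.
Then no assignment of the remaining roles makes every statement match its speaker's type — contradiction.
So A is a knight.
With that fixed, B's statement is false, so B is a knave.
With that fixed, E's statement is true, so E is a knight.
Consider C. Suppose C is a knave.
Then A's statement comes out false, contradicting A being a knight.
So C is a knight.
Consider D. Suppose D is a knight.
Then C's statement comes out false, contradicting C being a knight.
So D is a knave.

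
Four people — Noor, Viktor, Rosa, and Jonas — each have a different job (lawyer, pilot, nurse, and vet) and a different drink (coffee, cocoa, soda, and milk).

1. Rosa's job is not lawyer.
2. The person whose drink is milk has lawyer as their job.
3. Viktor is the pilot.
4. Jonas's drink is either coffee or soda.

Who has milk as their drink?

Noor

With clues 1–2, Rosa is impossible for the one with drink milk.
With clues 1–3, Viktor is impossible for the one with drink milk.
With clues 1–4, Jonas is impossible for the one with drink milk.
That leaves Noor.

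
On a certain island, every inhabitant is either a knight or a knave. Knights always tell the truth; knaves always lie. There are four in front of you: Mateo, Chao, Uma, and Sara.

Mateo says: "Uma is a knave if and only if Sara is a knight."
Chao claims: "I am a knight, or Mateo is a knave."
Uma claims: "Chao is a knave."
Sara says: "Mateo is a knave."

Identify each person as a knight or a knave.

Mateo: knight, Chao: knave, Uma: knight, Sara: knave

Consider Mateo. Suppose Mateo is a knave.
Then no assignment of the remaining roles makes every statement match its speaker's type — contradiction.
So Mateo is a knight.
With that fixed, Sara's statement is false, so Sara is a knave.
Consider Chao. Suppose Chao is a knight.
Then no assignment of the remaining roles makes every statement match its speaker's type — contradiction.
So Chao is a knave.
With that fixed, Uma's statement is true, so Uma is a knight.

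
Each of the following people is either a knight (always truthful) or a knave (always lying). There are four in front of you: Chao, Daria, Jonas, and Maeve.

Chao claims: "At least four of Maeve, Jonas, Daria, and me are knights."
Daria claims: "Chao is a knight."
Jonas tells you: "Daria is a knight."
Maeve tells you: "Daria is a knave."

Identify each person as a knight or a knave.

Consider Chao. Suppose Chao is a knight.
Then no assignment of the remaining roles makes every statement match its speaker's type — contradiction.
So Chao is a knave.
With that fixed, Daria's statement is false, so Daria is a knave.
With that fixed, Jonas's statement is false, so Jonas is a knave.
With that fixed, Maeve's statement is true, so Maeve is a knight.

Chao: knave, Daria: knave, Jonas: knave, Maeve: knight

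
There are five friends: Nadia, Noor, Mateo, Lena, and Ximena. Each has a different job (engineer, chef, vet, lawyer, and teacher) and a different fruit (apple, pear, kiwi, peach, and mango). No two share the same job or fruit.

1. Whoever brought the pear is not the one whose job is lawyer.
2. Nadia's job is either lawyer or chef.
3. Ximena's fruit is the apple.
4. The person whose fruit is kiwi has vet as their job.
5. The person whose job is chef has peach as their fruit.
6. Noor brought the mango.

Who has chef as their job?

Nadia

With clues 1–5, Ximena is impossible for the one with job chef.
With clues 1–6, Lena, Mateo, and Noor are impossible for the one with job chef.
That leaves Nadia.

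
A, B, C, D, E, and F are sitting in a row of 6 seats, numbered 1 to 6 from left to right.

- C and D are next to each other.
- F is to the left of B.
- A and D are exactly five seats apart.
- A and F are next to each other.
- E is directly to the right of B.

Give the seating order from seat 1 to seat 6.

A, F, B, E, C, D

From clues 1–2: B is in {2,3,4,5,6}.
From clues 1–3: A is in {1,6}.
From clues 1–4: A → seat 1, F → seat 2, C → seat 5, D → seat 6.
From clues 1–5: B → seat 3, E → seat 4.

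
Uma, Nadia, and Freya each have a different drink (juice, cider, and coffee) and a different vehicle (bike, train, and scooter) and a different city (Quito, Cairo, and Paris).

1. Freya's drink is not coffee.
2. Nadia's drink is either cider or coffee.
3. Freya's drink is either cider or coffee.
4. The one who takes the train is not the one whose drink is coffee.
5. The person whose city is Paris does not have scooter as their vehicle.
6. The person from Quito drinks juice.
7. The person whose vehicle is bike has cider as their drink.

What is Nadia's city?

With clues 1–6, Quito is impossible for Nadia's city.
With clues 1–7, Paris is impossible for Nadia's city.
That leaves Cairo.

Cairo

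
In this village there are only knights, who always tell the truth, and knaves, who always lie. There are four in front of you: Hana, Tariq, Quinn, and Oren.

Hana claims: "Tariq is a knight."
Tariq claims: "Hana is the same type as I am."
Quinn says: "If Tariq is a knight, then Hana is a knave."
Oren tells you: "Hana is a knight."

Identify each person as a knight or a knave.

Hana: knight, Tariq: knight, Quinn: knave, Oren: knight

Consider Hana. Suppose Hana is a knave.
Then whichever role Tariq has, Tariq's statement has the wrong truth value — contradiction.
So Hana is a knight.
With that fixed, Oren's statement is true, so Oren is a knight.
Consider Tariq. Suppose Tariq is a knave.
Then Hana's statement comes out false, contradicting Hana being a knight.
So Tariq is a knight.
With that fixed, Quinn's statement is false, so Quinn is a knave.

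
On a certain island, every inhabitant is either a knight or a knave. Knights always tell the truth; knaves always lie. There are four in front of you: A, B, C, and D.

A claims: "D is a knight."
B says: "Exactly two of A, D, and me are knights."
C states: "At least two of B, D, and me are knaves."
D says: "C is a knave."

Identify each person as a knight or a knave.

Consider A. Suppose A is a knight.
Then no assignment of the remaining roles makes every statement match its speaker's type — contradiction.
So A is a knave.
Consider B. Suppose B is a knight.
Then no assignment of the remaining roles makes every statement match its speaker's type — contradiction.
So B is a knave.
Consider C. Suppose C is a knave.
Then C's own statement would have to be false, but it can't be — contradiction.
So C is a knight.
With that fixed, D's statement is false, so D is a knave.

A: knave, B: knave, C: knight, D: knave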